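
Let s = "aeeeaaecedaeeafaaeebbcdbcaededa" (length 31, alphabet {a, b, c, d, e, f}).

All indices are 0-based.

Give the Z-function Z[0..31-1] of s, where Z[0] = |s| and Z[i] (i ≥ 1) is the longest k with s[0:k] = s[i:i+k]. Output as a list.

[31, 0, 0, 0, 1, 2, 0, 0, 0, 0, 3, 0, 0, 1, 0, 1, 3, 0, 0, 0, 0, 0, 0, 0, 0, 2, 0, 0, 0, 0, 1]

Z[0]=31
i=1: outside box; Z[1]=0
i=2: outside box; Z[2]=0
i=3: outside box; Z[3]=0
i=4: outside box; Z[4]=1 grow→box=[4,5)
i=5: outside box; Z[5]=2 grow→box=[5,7)
i=6: min(r-i=1, Z[1]=0)=0; Z[6]=0
i=7: outside box; Z[7]=0
i=8: outside box; Z[8]=0
i=9: outside box; Z[9]=0
i=10: outside box; Z[10]=3 grow→box=[10,13)
i=11: min(r-i=2, Z[1]=0)=0; Z[11]=0
i=12: min(r-i=1, Z[2]=0)=0; Z[12]=0
i=13: outside box; Z[13]=1 grow→box=[13,14)
i=14: outside box; Z[14]=0
i=15: outside box; Z[15]=1 grow→box=[15,16)
i=16: outside box; Z[16]=3 grow→box=[16,19)
i=17: min(r-i=2, Z[1]=0)=0; Z[17]=0
i=18: min(r-i=1, Z[2]=0)=0; Z[18]=0
i=19: outside box; Z[19]=0
i=20: outside box; Z[20]=0
i=21: outside box; Z[21]=0
i=22: outside box; Z[22]=0
i=23: outside box; Z[23]=0
i=24: outside box; Z[24]=0
i=25: outside box; Z[25]=2 grow→box=[25,27)
i=26: min(r-i=1, Z[1]=0)=0; Z[26]=0
i=27: outside box; Z[27]=0
i=28: outside box; Z[28]=0
i=29: outside box; Z[29]=0
i=30: outside box; Z[30]=1 grow→box=[30,31)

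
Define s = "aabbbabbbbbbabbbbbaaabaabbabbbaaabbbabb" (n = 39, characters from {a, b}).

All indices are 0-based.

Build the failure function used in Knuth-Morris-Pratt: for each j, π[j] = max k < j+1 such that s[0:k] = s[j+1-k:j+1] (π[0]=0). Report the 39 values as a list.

π[0] = 0
j=1 s[j]='a': π[1]=1 (border 'a')
j=2 s[j]='b': k: 1→0; π[2]=0 (border '')
j=3 s[j]='b': π[3]=0 (border '')
j=4 s[j]='b': π[4]=0 (border '')
j=5 s[j]='a': π[5]=1 (border 'a')
j=6 s[j]='b': k: 1→0; π[6]=0 (border '')
j=7 s[j]='b': π[7]=0 (border '')
j=8 s[j]='b': π[8]=0 (border '')
j=9 s[j]='b': π[9]=0 (border '')
j=10 s[j]='b': π[10]=0 (border '')
j=11 s[j]='b': π[11]=0 (border '')
j=12 s[j]='a': π[12]=1 (border 'a')
j=13 s[j]='b': k: 1→0; π[13]=0 (border '')
j=14 s[j]='b': π[14]=0 (border '')
j=15 s[j]='b': π[15]=0 (border '')
j=16 s[j]='b': π[16]=0 (border '')
j=17 s[j]='b': π[17]=0 (border '')
j=18 s[j]='a': π[18]=1 (border 'a')
j=19 s[j]='a': π[19]=2 (border 'aa')
j=20 s[j]='a': k: 2→1; π[20]=2 (border 'aa')
j=21 s[j]='b': π[21]=3 (border 'aab')
j=22 s[j]='a': k: 3→0; π[22]=1 (border 'a')
j=23 s[j]='a': π[23]=2 (border 'aa')
j=24 s[j]='b': π[24]=3 (border 'aab')
j=25 s[j]='b': π[25]=4 (border 'aabb')
j=26 s[j]='a': k: 4→0; π[26]=1 (border 'a')
j=27 s[j]='b': k: 1→0; π[27]=0 (border '')
j=28 s[j]='b': π[28]=0 (border '')
j=29 s[j]='b': π[29]=0 (border '')
j=30 s[j]='a': π[30]=1 (border 'a')
j=31 s[j]='a': π[31]=2 (border 'aa')
j=32 s[j]='a': k: 2→1; π[32]=2 (border 'aa')
j=33 s[j]='b': π[33]=3 (border 'aab')
j=34 s[j]='b': π[34]=4 (border 'aabb')
j=35 s[j]='b': π[35]=5 (border 'aabbb')
j=36 s[j]='a': π[36]=6 (border 'aabbba')
j=37 s[j]='b': π[37]=7 (border 'aabbbab')
j=38 s[j]='b': π[38]=8 (border 'aabbbabb')

[0, 1, 0, 0, 0, 1, 0, 0, 0, 0, 0, 0, 1, 0, 0, 0, 0, 0, 1, 2, 2, 3, 1, 2, 3, 4, 1, 0, 0, 0, 1, 2, 2, 3, 4, 5, 6, 7, 8]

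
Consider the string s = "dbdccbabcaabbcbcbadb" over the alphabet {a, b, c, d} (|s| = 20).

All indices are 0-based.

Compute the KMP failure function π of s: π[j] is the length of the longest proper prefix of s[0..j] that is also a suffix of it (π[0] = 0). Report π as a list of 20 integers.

π[0] = 0
j=1 s[j]='b': π[1]=0 (border '')
j=2 s[j]='d': π[2]=1 (border 'd')
j=3 s[j]='c': k: 1→0; π[3]=0 (border '')
j=4 s[j]='c': π[4]=0 (border '')
j=5 s[j]='b': π[5]=0 (border '')
j=6 s[j]='a': π[6]=0 (border '')
j=7 s[j]='b': π[7]=0 (border '')
j=8 s[j]='c': π[8]=0 (border '')
j=9 s[j]='a': π[9]=0 (border '')
j=10 s[j]='a': π[10]=0 (border '')
j=11 s[j]='b': π[11]=0 (border '')
j=12 s[j]='b': π[12]=0 (border '')
j=13 s[j]='c': π[13]=0 (border '')
j=14 s[j]='b': π[14]=0 (border '')
j=15 s[j]='c': π[15]=0 (border '')
j=16 s[j]='b': π[16]=0 (border '')
j=17 s[j]='a': π[17]=0 (border '')
j=18 s[j]='d': π[18]=1 (border 'd')
j=19 s[j]='b': π[19]=2 (border 'db')

[0, 0, 1, 0, 0, 0, 0, 0, 0, 0, 0, 0, 0, 0, 0, 0, 0, 0, 1, 2]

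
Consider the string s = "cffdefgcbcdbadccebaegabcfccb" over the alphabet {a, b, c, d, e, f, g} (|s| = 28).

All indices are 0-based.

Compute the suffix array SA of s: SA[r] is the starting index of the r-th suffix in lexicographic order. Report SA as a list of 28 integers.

rank→(start, suffix):
  0 → (21, 'abcfccb')
  1 → (12, 'adccebaegabcfccb')
  2 → (18, 'aegabcfccb')
  3 → (27, 'b')
  4 → (11, 'badccebaegabcfccb')
  5 → (17, 'baegabcfccb')
  6 → (8, 'bcdbadccebaegabcfccb')
  7 → (22, 'bcfccb')
  8 → (26, 'cb')
  9 → (7, 'cbcdbadccebaegabcfccb')
  10 → (25, 'ccb')
  11 → (14, 'ccebaegabcfccb')
  12 → (9, 'cdbadccebaegabcfccb')
  13 → (15, 'cebaegabcfccb')
  14 → (23, 'cfccb')
  15 → (0, 'cffdefgcbcdbadccebaegabcfccb')
  16 → (10, 'dbadccebaegabcfccb')
  17 → (13, 'dccebaegabcfccb')
  18 → (3, 'defgcbcdbadccebaegabcfccb')
  19 → (16, 'ebaegabcfccb')
  20 → (4, 'efgcbcdbadccebaegabcfccb')
  21 → (19, 'egabcfccb')
  22 → (24, 'fccb')
  23 → (2, 'fdefgcbcdbadccebaegabcfccb')
  24 → (1, 'ffdefgcbcdbadccebaegabcfccb')
  25 → (5, 'fgcbcdbadccebaegabcfccb')
  26 → (20, 'gabcfccb')
  27 → (6, 'gcbcdbadccebaegabcfccb')

[21, 12, 18, 27, 11, 17, 8, 22, 26, 7, 25, 14, 9, 15, 23, 0, 10, 13, 3, 16, 4, 19, 24, 2, 1, 5, 20, 6]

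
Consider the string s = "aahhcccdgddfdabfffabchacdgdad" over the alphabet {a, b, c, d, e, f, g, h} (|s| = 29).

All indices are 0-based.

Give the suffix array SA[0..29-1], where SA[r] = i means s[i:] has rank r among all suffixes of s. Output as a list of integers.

[0, 18, 13, 22, 27, 1, 19, 14, 4, 5, 23, 6, 20, 28, 12, 26, 9, 10, 24, 7, 17, 11, 16, 15, 25, 8, 21, 3, 2]

sorted suffixes:
  #0 SA[0]=0  'aahhcccdgddfdabfffabchacdgdad'
  #1 SA[1]=18  'abchacdgdad'
  #2 SA[2]=13  'abfffabchacdgdad'
  #3 SA[3]=22  'acdgdad'
  #4 SA[4]=27  'ad'
  #5 SA[5]=1  'ahhcccdgddfdabfffabchacdgdad'
  #6 SA[6]=19  'bchacdgdad'
  #7 SA[7]=14  'bfffabchacdgdad'
  #8 SA[8]=4  'cccdgddfdabfffabchacdgdad'
  #9 SA[9]=5  'ccdgddfdabfffabchacdgdad'
  #10 SA[10]=23  'cdgdad'
  #11 SA[11]=6  'cdgddfdabfffabchacdgdad'
  #12 SA[12]=20  'chacdgdad'
  #13 SA[13]=28  'd'
  #14 SA[14]=12  'dabfffabchacdgdad'
  #15 SA[15]=26  'dad'
  #16 SA[16]=9  'ddfdabfffabchacdgdad'
  #17 SA[17]=10  'dfdabfffabchacdgdad'
  #18 SA[18]=24  'dgdad'
  #19 SA[19]=7  'dgddfdabfffabchacdgdad'
  #20 SA[20]=17  'fabchacdgdad'
  #21 SA[21]=11  'fdabfffabchacdgdad'
  #22 SA[22]=16  'ffabchacdgdad'
  #23 SA[23]=15  'fffabchacdgdad'
  #24 SA[24]=25  'gdad'
  #25 SA[25]=8  'gddfdabfffabchacdgdad'
  #26 SA[26]=21  'hacdgdad'
  #27 SA[27]=3  'hcccdgddfdabfffabchacdgdad'
  #28 SA[28]=2  'hhcccdgddfdabfffabchacdgdad'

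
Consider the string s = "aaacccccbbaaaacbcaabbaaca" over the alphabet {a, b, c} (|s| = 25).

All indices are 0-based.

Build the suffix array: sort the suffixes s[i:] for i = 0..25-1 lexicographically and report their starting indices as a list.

[24, 10, 11, 0, 17, 21, 12, 1, 18, 22, 13, 2, 9, 20, 8, 19, 15, 23, 16, 7, 14, 6, 5, 4, 3]

sorted suffixes:
  #0 SA[0]=24  'a'
  #1 SA[1]=10  'aaaacbcaabbaaca'
  #2 SA[2]=11  'aaacbcaabbaaca'
  #3 SA[3]=0  'aaacccccbbaaaacbcaabbaaca'
  #4 SA[4]=17  'aabbaaca'
  #5 SA[5]=21  'aaca'
  #6 SA[6]=12  'aacbcaabbaaca'
  #7 SA[7]=1  'aacccccbbaaaacbcaabbaaca'
  #8 SA[8]=18  'abbaaca'
  #9 SA[9]=22  'aca'
  #10 SA[10]=13  'acbcaabbaaca'
  #11 SA[11]=2  'acccccbbaaaacbcaabbaaca'
  #12 SA[12]=9  'baaaacbcaabbaaca'
  #13 SA[13]=20  'baaca'
  #14 SA[14]=8  'bbaaaacbcaabbaaca'
  #15 SA[15]=19  'bbaaca'
  #16 SA[16]=15  'bcaabbaaca'
  #17 SA[17]=23  'ca'
  #18 SA[18]=16  'caabbaaca'
  #19 SA[19]=7  'cbbaaaacbcaabbaaca'
  #20 SA[20]=14  'cbcaabbaaca'
  #21 SA[21]=6  'ccbbaaaacbcaabbaaca'
  #22 SA[22]=5  'cccbbaaaacbcaabbaaca'
  #23 SA[23]=4  'ccccbbaaaacbcaabbaaca'
  #24 SA[24]=3  'cccccbbaaaacbcaabbaaca'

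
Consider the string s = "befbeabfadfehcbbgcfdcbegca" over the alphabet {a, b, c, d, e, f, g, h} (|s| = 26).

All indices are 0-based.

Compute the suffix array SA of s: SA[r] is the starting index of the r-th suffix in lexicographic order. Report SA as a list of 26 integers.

rank | idx | suffix
   0 |  25 | a
   1 |   5 | abfadfehcbbgcfdcbegca
   2 |   8 | adfehcbbgcfdcbegca
   3 |  14 | bbgcfdcbegca
   4 |   3 | beabfadfehcbbgcfdcbegca
   5 |   0 | befbeabfadfehcbbgcfdcbegca
   6 |  21 | begca
   7 |   6 | bfadfehcbbgcfdcbegca
   8 |  15 | bgcfdcbegca
   9 |  24 | ca
  10 |  13 | cbbgcfdcbegca
  11 |  20 | cbegca
  12 |  17 | cfdcbegca
  13 |  19 | dcbegca
  14 |   9 | dfehcbbgcfdcbegca
  15 |   4 | eabfadfehcbbgcfdcbegca
  16 |   1 | efbeabfadfehcbbgcfdcbegca
  17 |  22 | egca
  18 |  11 | ehcbbgcfdcbegca
  19 |   7 | fadfehcbbgcfdcbegca
  20 |   2 | fbeabfadfehcbbgcfdcbegca
  21 |  18 | fdcbegca
  22 |  10 | fehcbbgcfdcbegca
  23 |  23 | gca
  24 |  16 | gcfdcbegca
  25 |  12 | hcbbgcfdcbegca

[25, 5, 8, 14, 3, 0, 21, 6, 15, 24, 13, 20, 17, 19, 9, 4, 1, 22, 11, 7, 2, 18, 10, 23, 16, 12]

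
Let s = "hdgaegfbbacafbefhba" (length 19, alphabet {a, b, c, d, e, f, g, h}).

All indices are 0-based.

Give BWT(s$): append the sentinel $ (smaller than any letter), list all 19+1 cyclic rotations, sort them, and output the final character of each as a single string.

abbgchbffahbagaedef$

rank  rotation              last
    0  $hdgaegfbbacafbefhba  a
    1  a$hdgaegfbbacafbefhb  b
    2  acafbefhba$hdgaegfbb  b
    3  aegfbbacafbefhba$hdg  g
    4  afbefhba$hdgaegfbbac  c
    5  ba$hdgaegfbbacafbefh  h
    6  bacafbefhba$hdgaegfb  b
    7  bbacafbefhba$hdgaegf  f
    8  befhba$hdgaegfbbacaf  f
    9  cafbefhba$hdgaegfbba  a
   10  dgaegfbbacafbefhba$h  h
   11  efhba$hdgaegfbbacafb  b
   12  egfbbacafbefhba$hdga  a
   13  fbbacafbefhba$hdgaeg  g
   14  fbefhba$hdgaegfbbaca  a
   15  fhba$hdgaegfbbacafbe  e
   16  gaegfbbacafbefhba$hd  d
   17  gfbbacafbefhba$hdgae  e
   18  hba$hdgaegfbbacafbef  f
   19  hdgaegfbbacafbefhba$  $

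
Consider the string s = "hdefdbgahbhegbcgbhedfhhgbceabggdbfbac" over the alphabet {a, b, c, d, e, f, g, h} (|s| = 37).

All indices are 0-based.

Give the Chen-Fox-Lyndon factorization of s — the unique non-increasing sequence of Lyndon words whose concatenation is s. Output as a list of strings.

emit factor 1: 'h' (i=0, period=1)
emit factor 2: 'def' (i=1, period=3)
emit factor 3: 'd' (i=4, period=1)
emit factor 4: 'bg' (i=5, period=2)
emit factor 5: 'ahbhegbcgbhedfhhgbce' (i=7, period=20)
emit factor 6: 'abggdbfbac' (i=27, period=10)

["h", "def", "d", "bg", "ahbhegbcgbhedfhhgbce", "abggdbfbac"]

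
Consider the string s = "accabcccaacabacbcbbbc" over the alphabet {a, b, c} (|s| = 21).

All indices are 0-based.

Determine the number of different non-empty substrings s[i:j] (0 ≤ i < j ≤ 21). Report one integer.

200

rank | idx | suffix
   0 |   8 | aacabacbcbbbc
   1 |  11 | abacbcbbbc
   2 |   3 | abcccaacabacbcbbbc
   3 |   9 | acabacbcbbbc
   4 |  13 | acbcbbbc
   5 |   0 | accabcccaacabacbcbbbc
   6 |  12 | bacbcbbbc
   7 |  17 | bbbc
   8 |  18 | bbc
   9 |  19 | bc
  10 |  15 | bcbbbc
  11 |   4 | bcccaacabacbcbbbc
  12 |  20 | c
  13 |   7 | caacabacbcbbbc
  14 |  10 | cabacbcbbbc
  15 |   2 | cabcccaacabacbcbbbc
  16 |  16 | cbbbc
  17 |  14 | cbcbbbc
  18 |   6 | ccaacabacbcbbbc
  19 |   1 | ccabcccaacabacbcbbbc
  20 |   5 | cccaacabacbcbbbc

SA = [8, 11, 3, 9, 13, 0, 12, 17, 18, 19, 15, 4, 20, 7, 10, 2, 16, 14, 6, 1, 5]
[i] adj suffixes → lcp
  [1] 8/11 → 1 ('a')
  [2] 11/3 → 2 ('ab')
  [3] 3/9 → 1 ('a')
  [4] 9/13 → 2 ('ac')
  [5] 13/0 → 2 ('ac')
  [6] 0/12 → 0 ('')
  [7] 12/17 → 1 ('b')
  [8] 17/18 → 2 ('bb')
  [9] 18/19 → 1 ('b')
  [10] 19/15 → 2 ('bc')
  [11] 15/4 → 2 ('bc')
  [12] 4/20 → 0 ('')
  [13] 20/7 → 1 ('c')
  [14] 7/10 → 2 ('ca')
  [15] 10/2 → 3 ('cab')
  [16] 2/16 → 1 ('c')
  [17] 16/14 → 2 ('cb')
  [18] 14/6 → 1 ('c')
  [19] 6/1 → 3 ('cca')
  [20] 1/5 → 2 ('cc')

n(n+1)/2 = 21·22/2 = 231
Σ LCP = 0 + 1 + 2 + 1 + 2 + 2 + 0 + 1 + 2 + 1 + 2 + 2 + 0 + 1 + 2 + 3 + 1 + 2 + 1 + 3 + 2 = 31
distinct = 231 − 31 = 200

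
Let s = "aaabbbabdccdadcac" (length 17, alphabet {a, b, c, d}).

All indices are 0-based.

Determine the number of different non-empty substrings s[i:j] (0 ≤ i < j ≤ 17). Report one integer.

136

sorted suffixes:
  #0 SA[0]=0  'aaabbbabdccdadcac'
  #1 SA[1]=1  'aabbbabdccdadcac'
  #2 SA[2]=2  'abbbabdccdadcac'
  #3 SA[3]=6  'abdccdadcac'
  #4 SA[4]=15  'ac'
  #5 SA[5]=12  'adcac'
  #6 SA[6]=5  'babdccdadcac'
  #7 SA[7]=4  'bbabdccdadcac'
  #8 SA[8]=3  'bbbabdccdadcac'
  #9 SA[9]=7  'bdccdadcac'
  #10 SA[10]=16  'c'
  #11 SA[11]=14  'cac'
  #12 SA[12]=9  'ccdadcac'
  #13 SA[13]=10  'cdadcac'
  #14 SA[14]=11  'dadcac'
  #15 SA[15]=13  'dcac'
  #16 SA[16]=8  'dccdadcac'

SA = [0, 1, 2, 6, 15, 12, 5, 4, 3, 7, 16, 14, 9, 10, 11, 13, 8]
rank  pair      lcp
   1  s[0:],s[1:]  2  'aa'
   2  s[1:],s[2:]  1  'a'
   3  s[2:],s[6:]  2  'ab'
   4  s[6:],s[15:]  1  'a'
   5  s[15:],s[12:]  1  'a'
   6  s[12:],s[5:]  0  ''
   7  s[5:],s[4:]  1  'b'
   8  s[4:],s[3:]  2  'bb'
   9  s[3:],s[7:]  1  'b'
  10  s[7:],s[16:]  0  ''
  11  s[16:],s[14:]  1  'c'
  12  s[14:],s[9:]  1  'c'
  13  s[9:],s[10:]  1  'c'
  14  s[10:],s[11:]  0  ''
  15  s[11:],s[13:]  1  'd'
  16  s[13:],s[8:]  2  'dc'

n(n+1)/2 = 17·18/2 = 153
Σ LCP = 0 + 2 + 1 + 2 + 1 + 1 + 0 + 1 + 2 + 1 + 0 + 1 + 1 + 1 + 0 + 1 + 2 = 17
distinct = 153 − 17 = 136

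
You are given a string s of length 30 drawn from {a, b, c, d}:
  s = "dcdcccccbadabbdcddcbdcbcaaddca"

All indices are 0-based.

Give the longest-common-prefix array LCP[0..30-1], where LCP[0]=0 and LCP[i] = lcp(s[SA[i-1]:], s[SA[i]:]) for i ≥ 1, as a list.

rank→(start, suffix):
  0 → (29, 'a')
  1 → (24, 'aaddca')
  2 → (11, 'abbdcddcbdcbcaaddca')
  3 → (9, 'adabbdcddcbdcbcaaddca')
  4 → (25, 'addca')
  5 → (8, 'badabbdcddcbdcbcaaddca')
  6 → (12, 'bbdcddcbdcbcaaddca')
  7 → (22, 'bcaaddca')
  8 → (19, 'bdcbcaaddca')
  9 → (13, 'bdcddcbdcbcaaddca')
  10 → (28, 'ca')
  11 → (23, 'caaddca')
  12 → (7, 'cbadabbdcddcbdcbcaaddca')
  13 → (21, 'cbcaaddca')
  14 → (18, 'cbdcbcaaddca')
  15 → (6, 'ccbadabbdcddcbdcbcaaddca')
  16 → (5, 'cccbadabbdcddcbdcbcaaddca')
  17 → (4, 'ccccbadabbdcddcbdcbcaaddca')
  18 → (3, 'cccccbadabbdcddcbdcbcaaddca')
  19 → (1, 'cdcccccbadabbdcddcbdcbcaaddca')
  20 → (15, 'cddcbdcbcaaddca')
  21 → (10, 'dabbdcddcbdcbcaaddca')
  22 → (27, 'dca')
  23 → (20, 'dcbcaaddca')
  24 → (17, 'dcbdcbcaaddca')
  25 → (2, 'dcccccbadabbdcddcbdcbcaaddca')
  26 → (0, 'dcdcccccbadabbdcddcbdcbcaaddca')
  27 → (14, 'dcddcbdcbcaaddca')
  28 → (26, 'ddca')
  29 → (16, 'ddcbdcbcaaddca')

SA = [29, 24, 11, 9, 25, 8, 12, 22, 19, 13, 28, 23, 7, 21, 18, 6, 5, 4, 3, 1, 15, 10, 27, 20, 17, 2, 0, 14, 26, 16]
i: (SA[i-1],SA[i]) lcp shared
  1: (29,24) 1 'a'
  2: (24,11) 1 'a'
  3: (11,9) 1 'a'
  4: (9,25) 2 'ad'
  5: (25,8) 0 ''
  6: (8,12) 1 'b'
  7: (12,22) 1 'b'
  8: (22,19) 1 'b'
  9: (19,13) 3 'bdc'
  10: (13,28) 0 ''
  11: (28,23) 2 'ca'
  12: (23,7) 1 'c'
  13: (7,21) 2 'cb'
  14: (21,18) 2 'cb'
  15: (18,6) 1 'c'
  16: (6,5) 2 'cc'
  17: (5,4) 3 'ccc'
  18: (4,3) 4 'cccc'
  19: (3,1) 1 'c'
  20: (1,15) 2 'cd'
  21: (15,10) 0 ''
  22: (10,27) 1 'd'
  23: (27,20) 2 'dc'
  24: (20,17) 3 'dcb'
  25: (17,2) 2 'dc'
  26: (2,0) 2 'dc'
  27: (0,14) 3 'dcd'
  28: (14,26) 1 'd'
  29: (26,16) 3 'ddc'

[0, 1, 1, 1, 2, 0, 1, 1, 1, 3, 0, 2, 1, 2, 2, 1, 2, 3, 4, 1, 2, 0, 1, 2, 3, 2, 2, 3, 1, 3]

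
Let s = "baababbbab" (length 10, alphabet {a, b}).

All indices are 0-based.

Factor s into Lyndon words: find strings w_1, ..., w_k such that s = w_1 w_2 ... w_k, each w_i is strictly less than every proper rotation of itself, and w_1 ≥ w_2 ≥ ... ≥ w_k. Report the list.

["b", "aababbbab"]

emit factor 1: 'b' (i=0, period=1)
emit factor 2: 'aababbbab' (i=1, period=9)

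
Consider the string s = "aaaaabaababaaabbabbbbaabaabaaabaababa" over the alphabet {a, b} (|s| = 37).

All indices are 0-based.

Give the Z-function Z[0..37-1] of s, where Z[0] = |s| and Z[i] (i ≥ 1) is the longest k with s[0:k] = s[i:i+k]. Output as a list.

[37, 4, 3, 2, 1, 0, 2, 1, 0, 1, 0, 3, 2, 1, 0, 0, 1, 0, 0, 0, 0, 2, 1, 0, 2, 1, 0, 3, 2, 1, 0, 2, 1, 0, 1, 0, 1]

Z[0]=37
i=1: outside box; Z[1]=4 extend→box=[1,5)
i=2: min(r-i=3, Z[1]=4)=3; Z[2]=3
i=3: min(r-i=2, Z[2]=3)=2; Z[3]=2
i=4: min(r-i=1, Z[3]=2)=1; Z[4]=1
i=5: outside box; Z[5]=0
i=6: outside box; Z[6]=2 extend→box=[6,8)
i=7: min(r-i=1, Z[1]=4)=1; Z[7]=1
i=8: outside box; Z[8]=0
i=9: outside box; Z[9]=1 extend→box=[9,10)
i=10: outside box; Z[10]=0
i=11: outside box; Z[11]=3 extend→box=[11,14)
i=12: min(r-i=2, Z[1]=4)=2; Z[12]=2
i=13: min(r-i=1, Z[2]=3)=1; Z[13]=1
i=14: outside box; Z[14]=0
i=15: outside box; Z[15]=0
i=16: outside box; Z[16]=1 extend→box=[16,17)
i=17: outside box; Z[17]=0
i=18: outside box; Z[18]=0
i=19: outside box; Z[19]=0
i=20: outside box; Z[20]=0
i=21: outside box; Z[21]=2 extend→box=[21,23)
i=22: min(r-i=1, Z[1]=4)=1; Z[22]=1
i=23: outside box; Z[23]=0
i=24: outside box; Z[24]=2 extend→box=[24,26)
i=25: min(r-i=1, Z[1]=4)=1; Z[25]=1
i=26: outside box; Z[26]=0
i=27: outside box; Z[27]=3 extend→box=[27,30)
i=28: min(r-i=2, Z[1]=4)=2; Z[28]=2
i=29: min(r-i=1, Z[2]=3)=1; Z[29]=1
i=30: outside box; Z[30]=0
i=31: outside box; Z[31]=2 extend→box=[31,33)
i=32: min(r-i=1, Z[1]=4)=1; Z[32]=1
i=33: outside box; Z[33]=0
i=34: outside box; Z[34]=1 extend→box=[34,35)
i=35: outside box; Z[35]=0
i=36: outside box; Z[36]=1 extend→box=[36,37)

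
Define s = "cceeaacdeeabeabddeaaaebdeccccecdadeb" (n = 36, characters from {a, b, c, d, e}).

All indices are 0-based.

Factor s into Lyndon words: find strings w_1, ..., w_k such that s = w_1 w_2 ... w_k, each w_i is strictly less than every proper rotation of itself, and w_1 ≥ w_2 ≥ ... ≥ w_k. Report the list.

["ccee", "aacdeeabeabdde", "aaaebdeccccecdadeb"]

emit factor 1: 'ccee' (i=0, period=4)
emit factor 2: 'aacdeeabeabdde' (i=4, period=14)
emit factor 3: 'aaaebdeccccecdadeb' (i=18, period=18)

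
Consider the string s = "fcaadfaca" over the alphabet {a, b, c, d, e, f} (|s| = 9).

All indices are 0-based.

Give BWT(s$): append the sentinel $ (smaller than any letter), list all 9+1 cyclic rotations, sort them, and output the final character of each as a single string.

rank  rotation    last
    0  $fcaadfaca  a
    1  a$fcaadfac  c
    2  aadfaca$fc  c
    3  aca$fcaadf  f
    4  adfaca$fca  a
    5  ca$fcaadfa  a
    6  caadfaca$f  f
    7  dfaca$fcaa  a
    8  faca$fcaad  d
    9  fcaadfaca$  $

accfaafad$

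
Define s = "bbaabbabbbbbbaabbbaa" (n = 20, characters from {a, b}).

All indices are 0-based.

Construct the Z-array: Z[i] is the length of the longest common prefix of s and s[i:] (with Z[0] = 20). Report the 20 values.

Z[0]=20
i=1: i≥r, start 0; Z[1]=1 scan→box=[1,2)
i=2: i≥r, start 0; Z[2]=0
i=3: i≥r, start 0; Z[3]=0
i=4: i≥r, start 0; Z[4]=3 scan→box=[4,7)
i=5: min(r-i=2, Z[1]=1)=1; Z[5]=1
i=6: min(r-i=1, Z[2]=0)=0; Z[6]=0
i=7: i≥r, start 0; Z[7]=2 scan→box=[7,9)
i=8: min(r-i=1, Z[1]=1)=1; Z[8]=2 scan→box=[8,10)
i=9: min(r-i=1, Z[1]=1)=1; Z[9]=2 scan→box=[9,11)
i=10: min(r-i=1, Z[1]=1)=1; Z[10]=2 scan→box=[10,12)
i=11: min(r-i=1, Z[1]=1)=1; Z[11]=6 scan→box=[11,17)
i=12: min(r-i=5, Z[1]=1)=1; Z[12]=1
i=13: min(r-i=4, Z[2]=0)=0; Z[13]=0
i=14: min(r-i=3, Z[3]=0)=0; Z[14]=0
i=15: min(r-i=2, Z[4]=3)=2; Z[15]=2
i=16: min(r-i=1, Z[5]=1)=1; Z[16]=4 scan→box=[16,20)
i=17: min(r-i=3, Z[1]=1)=1; Z[17]=1
i=18: min(r-i=2, Z[2]=0)=0; Z[18]=0
i=19: min(r-i=1, Z[3]=0)=0; Z[19]=0

[20, 1, 0, 0, 3, 1, 0, 2, 2, 2, 2, 6, 1, 0, 0, 2, 4, 1, 0, 0]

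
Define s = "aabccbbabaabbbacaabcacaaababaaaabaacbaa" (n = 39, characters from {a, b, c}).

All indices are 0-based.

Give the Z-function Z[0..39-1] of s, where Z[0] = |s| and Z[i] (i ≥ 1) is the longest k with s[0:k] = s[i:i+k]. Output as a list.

[39, 1, 0, 0, 0, 0, 0, 1, 0, 3, 1, 0, 0, 0, 1, 0, 4, 1, 0, 0, 1, 0, 2, 3, 1, 0, 1, 0, 2, 2, 3, 1, 0, 2, 1, 0, 0, 2, 1]

Z[0]=39
i=1: i≥r, start 0; Z[1]=1 extend→box=[1,2)
i=2: i≥r, start 0; Z[2]=0
i=3: i≥r, start 0; Z[3]=0
i=4: i≥r, start 0; Z[4]=0
i=5: i≥r, start 0; Z[5]=0
i=6: i≥r, start 0; Z[6]=0
i=7: i≥r, start 0; Z[7]=1 extend→box=[7,8)
i=8: i≥r, start 0; Z[8]=0
i=9: i≥r, start 0; Z[9]=3 extend→box=[9,12)
i=10: min(r-i=2, Z[1]=1)=1; Z[10]=1
i=11: min(r-i=1, Z[2]=0)=0; Z[11]=0
i=12: i≥r, start 0; Z[12]=0
i=13: i≥r, start 0; Z[13]=0
i=14: i≥r, start 0; Z[14]=1 extend→box=[14,15)
i=15: i≥r, start 0; Z[15]=0
i=16: i≥r, start 0; Z[16]=4 extend→box=[16,20)
i=17: min(r-i=3, Z[1]=1)=1; Z[17]=1
i=18: min(r-i=2, Z[2]=0)=0; Z[18]=0
i=19: min(r-i=1, Z[3]=0)=0; Z[19]=0
i=20: i≥r, start 0; Z[20]=1 extend→box=[20,21)
i=21: i≥r, start 0; Z[21]=0
i=22: i≥r, start 0; Z[22]=2 extend→box=[22,24)
i=23: min(r-i=1, Z[1]=1)=1; Z[23]=3 extend→box=[23,26)
i=24: min(r-i=2, Z[1]=1)=1; Z[24]=1
i=25: min(r-i=1, Z[2]=0)=0; Z[25]=0
i=26: i≥r, start 0; Z[26]=1 extend→box=[26,27)
i=27: i≥r, start 0; Z[27]=0
i=28: i≥r, start 0; Z[28]=2 extend→box=[28,30)
i=29: min(r-i=1, Z[1]=1)=1; Z[29]=2 extend→box=[29,31)
i=30: min(r-i=1, Z[1]=1)=1; Z[30]=3 extend→box=[30,33)
i=31: min(r-i=2, Z[1]=1)=1; Z[31]=1
i=32: min(r-i=1, Z[2]=0)=0; Z[32]=0
i=33: i≥r, start 0; Z[33]=2 extend→box=[33,35)
i=34: min(r-i=1, Z[1]=1)=1; Z[34]=1
i=35: i≥r, start 0; Z[35]=0
i=36: i≥r, start 0; Z[36]=0
i=37: i≥r, start 0; Z[37]=2 extend→box=[37,39)
i=38: min(r-i=1, Z[1]=1)=1; Z[38]=1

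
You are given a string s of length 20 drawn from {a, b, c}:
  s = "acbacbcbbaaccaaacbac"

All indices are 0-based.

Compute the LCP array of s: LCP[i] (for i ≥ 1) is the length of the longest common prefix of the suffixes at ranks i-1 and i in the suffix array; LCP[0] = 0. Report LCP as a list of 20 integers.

[0, 2, 3, 1, 2, 5, 3, 2, 0, 2, 3, 1, 1, 0, 1, 1, 4, 2, 2, 1]

rank→(start, suffix):
  0 → (13, 'aaacbac')
  1 → (14, 'aacbac')
  2 → (9, 'aaccaaacbac')
  3 → (18, 'ac')
  4 → (15, 'acbac')
  5 → (0, 'acbacbcbbaaccaaacbac')
  6 → (3, 'acbcbbaaccaaacbac')
  7 → (10, 'accaaacbac')
  8 → (8, 'baaccaaacbac')
  9 → (17, 'bac')
  10 → (2, 'bacbcbbaaccaaacbac')
  11 → (7, 'bbaaccaaacbac')
  12 → (5, 'bcbbaaccaaacbac')
  13 → (19, 'c')
  14 → (12, 'caaacbac')
  15 → (16, 'cbac')
  16 → (1, 'cbacbcbbaaccaaacbac')
  17 → (6, 'cbbaaccaaacbac')
  18 → (4, 'cbcbbaaccaaacbac')
  19 → (11, 'ccaaacbac')

SA = [13, 14, 9, 18, 15, 0, 3, 10, 8, 17, 2, 7, 5, 19, 12, 16, 1, 6, 4, 11]
i: (SA[i-1],SA[i]) lcp shared
  1: (13,14) 2 'aa'
  2: (14,9) 3 'aac'
  3: (9,18) 1 'a'
  4: (18,15) 2 'ac'
  5: (15,0) 5 'acbac'
  6: (0,3) 3 'acb'
  7: (3,10) 2 'ac'
  8: (10,8) 0 ''
  9: (8,17) 2 'ba'
  10: (17,2) 3 'bac'
  11: (2,7) 1 'b'
  12: (7,5) 1 'b'
  13: (5,19) 0 ''
  14: (19,12) 1 'c'
  15: (12,16) 1 'c'
  16: (16,1) 4 'cbac'
  17: (1,6) 2 'cb'
  18: (6,4) 2 'cb'
  19: (4,11) 1 'c'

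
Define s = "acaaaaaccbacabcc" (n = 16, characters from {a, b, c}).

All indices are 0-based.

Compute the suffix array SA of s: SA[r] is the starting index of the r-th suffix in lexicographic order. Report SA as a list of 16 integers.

[2, 3, 4, 5, 12, 0, 10, 6, 9, 13, 15, 1, 11, 8, 14, 7]

rank→(start, suffix):
  0 → (2, 'aaaaaccbacabcc')
  1 → (3, 'aaaaccbacabcc')
  2 → (4, 'aaaccbacabcc')
  3 → (5, 'aaccbacabcc')
  4 → (12, 'abcc')
  5 → (0, 'acaaaaaccbacabcc')
  6 → (10, 'acabcc')
  7 → (6, 'accbacabcc')
  8 → (9, 'bacabcc')
  9 → (13, 'bcc')
  10 → (15, 'c')
  11 → (1, 'caaaaaccbacabcc')
  12 → (11, 'cabcc')
  13 → (8, 'cbacabcc')
  14 → (14, 'cc')
  15 → (7, 'ccbacabcc')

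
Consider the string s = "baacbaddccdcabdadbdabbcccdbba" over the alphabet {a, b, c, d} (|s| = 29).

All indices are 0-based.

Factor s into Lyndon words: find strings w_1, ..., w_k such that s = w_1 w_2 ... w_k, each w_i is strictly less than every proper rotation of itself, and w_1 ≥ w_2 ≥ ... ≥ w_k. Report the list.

emit factor 1: 'b' (i=0, period=1)
emit factor 2: 'aacbaddccdcabdadbdabbcccdbb' (i=1, period=27)
emit factor 3: 'a' (i=28, period=1)

["b", "aacbaddccdcabdadbdabbcccdbb", "a"]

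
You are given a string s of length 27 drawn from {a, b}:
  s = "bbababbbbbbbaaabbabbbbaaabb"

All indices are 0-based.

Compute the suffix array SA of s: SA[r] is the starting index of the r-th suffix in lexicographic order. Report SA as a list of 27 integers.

rank→(start, suffix):
  0 → (22, 'aaabb')
  1 → (12, 'aaabbabbbbaaabb')
  2 → (23, 'aabb')
  3 → (13, 'aabbabbbbaaabb')
  4 → (2, 'ababbbbbbbaaabbabbbbaaabb')
  5 → (24, 'abb')
  6 → (14, 'abbabbbbaaabb')
  7 → (17, 'abbbbaaabb')
  8 → (4, 'abbbbbbbaaabbabbbbaaabb')
  9 → (26, 'b')
  10 → (21, 'baaabb')
  11 → (11, 'baaabbabbbbaaabb')
  12 → (1, 'bababbbbbbbaaabbabbbbaaabb')
  13 → (16, 'babbbbaaabb')
  14 → (3, 'babbbbbbbaaabbabbbbaaabb')
  15 → (25, 'bb')
  16 → (20, 'bbaaabb')
  17 → (10, 'bbaaabbabbbbaaabb')
  18 → (0, 'bbababbbbbbbaaabbabbbbaaabb')
  19 → (15, 'bbabbbbaaabb')
  20 → (19, 'bbbaaabb')
  21 → (9, 'bbbaaabbabbbbaaabb')
  22 → (18, 'bbbbaaabb')
  23 → (8, 'bbbbaaabbabbbbaaabb')
  24 → (7, 'bbbbbaaabbabbbbaaabb')
  25 → (6, 'bbbbbbaaabbabbbbaaabb')
  26 → (5, 'bbbbbbbaaabbabbbbaaabb')

[22, 12, 23, 13, 2, 24, 14, 17, 4, 26, 21, 11, 1, 16, 3, 25, 20, 10, 0, 15, 19, 9, 18, 8, 7, 6, 5]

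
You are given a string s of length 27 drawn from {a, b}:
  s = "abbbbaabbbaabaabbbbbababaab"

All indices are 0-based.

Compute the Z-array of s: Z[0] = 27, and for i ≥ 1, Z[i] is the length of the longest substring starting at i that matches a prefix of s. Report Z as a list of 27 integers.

Z[0]=27
i=1: outside box; Z[1]=0
i=2: outside box; Z[2]=0
i=3: outside box; Z[3]=0
i=4: outside box; Z[4]=0
i=5: outside box; Z[5]=1 extend→box=[5,6)
i=6: outside box; Z[6]=4 extend→box=[6,10)
i=7: min(r-i=3, Z[1]=0)=0; Z[7]=0
i=8: min(r-i=2, Z[2]=0)=0; Z[8]=0
i=9: min(r-i=1, Z[3]=0)=0; Z[9]=0
i=10: outside box; Z[10]=1 extend→box=[10,11)
i=11: outside box; Z[11]=2 extend→box=[11,13)
i=12: min(r-i=1, Z[1]=0)=0; Z[12]=0
i=13: outside box; Z[13]=1 extend→box=[13,14)
i=14: outside box; Z[14]=5 extend→box=[14,19)
i=15: min(r-i=4, Z[1]=0)=0; Z[15]=0
i=16: min(r-i=3, Z[2]=0)=0; Z[16]=0
i=17: min(r-i=2, Z[3]=0)=0; Z[17]=0
i=18: min(r-i=1, Z[4]=0)=0; Z[18]=0
i=19: outside box; Z[19]=0
i=20: outside box; Z[20]=2 extend→box=[20,22)
i=21: min(r-i=1, Z[1]=0)=0; Z[21]=0
i=22: outside box; Z[22]=2 extend→box=[22,24)
i=23: min(r-i=1, Z[1]=0)=0; Z[23]=0
i=24: outside box; Z[24]=1 extend→box=[24,25)
i=25: outside box; Z[25]=2 extend→box=[25,27)
i=26: min(r-i=1, Z[1]=0)=0; Z[26]=0

[27, 0, 0, 0, 0, 1, 4, 0, 0, 0, 1, 2, 0, 1, 5, 0, 0, 0, 0, 0, 2, 0, 2, 0, 1, 2, 0]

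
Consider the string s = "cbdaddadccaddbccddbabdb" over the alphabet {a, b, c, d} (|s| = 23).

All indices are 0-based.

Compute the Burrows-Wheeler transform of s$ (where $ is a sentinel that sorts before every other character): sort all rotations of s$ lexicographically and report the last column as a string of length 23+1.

rank  rotation                  last
    0  $cbdaddadccaddbccddbabdb  b
    1  abdb$cbdaddadccaddbccddb  b
    2  adccaddbccddbabdb$cbdadd  d
    3  addadccaddbccddbabdb$cbd  d
    4  addbccddbabdb$cbdaddadcc  c
    5  b$cbdaddadccaddbccddbabd  d
    6  babdb$cbdaddadccaddbccdd  d
    7  bccddbabdb$cbdaddadccadd  d
    8  bdaddadccaddbccddbabdb$c  c
    9  bdb$cbdaddadccaddbccddba  a
   10  caddbccddbabdb$cbdaddadc  c
   11  cbdaddadccaddbccddbabdb$  $
   12  ccaddbccddbabdb$cbdaddad  d
   13  ccddbabdb$cbdaddadccaddb  b
   14  cddbabdb$cbdaddadccaddbc  c
   15  dadccaddbccddbabdb$cbdad  d
   16  daddadccaddbccddbabdb$cb  b
   17  db$cbdaddadccaddbccddbab  b
   18  dbabdb$cbdaddadccaddbccd  d
   19  dbccddbabdb$cbdaddadccad  d
   20  dccaddbccddbabdb$cbdadda  a
   21  ddadccaddbccddbabdb$cbda  a
   22  ddbabdb$cbdaddadccaddbcc  c
   23  ddbccddbabdb$cbdaddadcca  a

bbddcdddcac$dbcdbbddaaca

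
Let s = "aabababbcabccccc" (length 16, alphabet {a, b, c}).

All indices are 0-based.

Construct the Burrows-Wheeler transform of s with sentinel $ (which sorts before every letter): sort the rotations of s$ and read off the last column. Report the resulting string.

c$abbcaaabacbcccb

rank  rotation           last
    0  $aabababbcabccccc  c
    1  aabababbcabccccc$  $
    2  abababbcabccccc$a  a
    3  ababbcabccccc$aab  b
    4  abbcabccccc$aabab  b
    5  abccccc$aabababbc  c
    6  bababbcabccccc$aa  a
    7  babbcabccccc$aaba  a
    8  bbcabccccc$aababa  a
    9  bcabccccc$aababab  b
   10  bccccc$aabababbca  a
   11  c$aabababbcabcccc  c
   12  cabccccc$aabababb  b
   13  cc$aabababbcabccc  c
   14  ccc$aabababbcabcc  c
   15  cccc$aabababbcabc  c
   16  ccccc$aabababbcab  b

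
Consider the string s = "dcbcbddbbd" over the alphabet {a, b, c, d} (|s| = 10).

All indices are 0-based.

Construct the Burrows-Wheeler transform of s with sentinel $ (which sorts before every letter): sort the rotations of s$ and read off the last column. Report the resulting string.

rank  rotation     last
    0  $dcbcbddbbd  d
    1  bbd$dcbcbdd  d
    2  bcbddbbd$dc  c
    3  bd$dcbcbddb  b
    4  bddbbd$dcbc  c
    5  cbcbddbbd$d  d
    6  cbddbbd$dcb  b
    7  d$dcbcbddbb  b
    8  dbbd$dcbcbd  d
    9  dcbcbddbbd$  $
   10  ddbbd$dcbcb  b

ddcbcdbbd$b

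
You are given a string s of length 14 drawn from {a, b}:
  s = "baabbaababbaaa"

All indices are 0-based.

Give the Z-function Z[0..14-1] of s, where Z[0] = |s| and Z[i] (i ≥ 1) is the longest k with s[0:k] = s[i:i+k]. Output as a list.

Z[0]=14
i=1: i≥r, start 0; Z[1]=0
i=2: i≥r, start 0; Z[2]=0
i=3: i≥r, start 0; Z[3]=1 scan→box=[3,4)
i=4: i≥r, start 0; Z[4]=4 scan→box=[4,8)
i=5: min(r-i=3, Z[1]=0)=0; Z[5]=0
i=6: min(r-i=2, Z[2]=0)=0; Z[6]=0
i=7: min(r-i=1, Z[3]=1)=1; Z[7]=2 scan→box=[7,9)
i=8: min(r-i=1, Z[1]=0)=0; Z[8]=0
i=9: i≥r, start 0; Z[9]=1 scan→box=[9,10)
i=10: i≥r, start 0; Z[10]=3 scan→box=[10,13)
i=11: min(r-i=2, Z[1]=0)=0; Z[11]=0
i=12: min(r-i=1, Z[2]=0)=0; Z[12]=0
i=13: i≥r, start 0; Z[13]=0

[14, 0, 0, 1, 4, 0, 0, 2, 0, 1, 3, 0, 0, 0]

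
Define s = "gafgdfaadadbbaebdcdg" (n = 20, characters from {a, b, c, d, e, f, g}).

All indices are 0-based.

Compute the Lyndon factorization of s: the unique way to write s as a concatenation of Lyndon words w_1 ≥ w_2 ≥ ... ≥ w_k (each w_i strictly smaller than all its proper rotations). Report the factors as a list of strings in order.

emit factor 1: 'g' (i=0, period=1)
emit factor 2: 'afgdf' (i=1, period=5)
emit factor 3: 'aadadbbaebdcdg' (i=6, period=14)

["g", "afgdf", "aadadbbaebdcdg"]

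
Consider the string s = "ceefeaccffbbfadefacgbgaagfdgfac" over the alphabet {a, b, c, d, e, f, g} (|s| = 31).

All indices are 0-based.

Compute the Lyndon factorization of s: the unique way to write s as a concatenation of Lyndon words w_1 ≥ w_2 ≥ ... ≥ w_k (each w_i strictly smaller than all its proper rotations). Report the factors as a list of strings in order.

emit factor 1: 'ceefe' (i=0, period=5)
emit factor 2: 'accffbbfadefacgbg' (i=5, period=17)
emit factor 3: 'aagfdgfac' (i=22, period=9)

["ceefe", "accffbbfadefacgbg", "aagfdgfac"]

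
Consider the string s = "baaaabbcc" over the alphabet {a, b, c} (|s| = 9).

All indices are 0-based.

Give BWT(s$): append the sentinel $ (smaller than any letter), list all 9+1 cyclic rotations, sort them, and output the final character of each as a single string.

rank  rotation    last
    0  $baaaabbcc  c
    1  aaaabbcc$b  b
    2  aaabbcc$ba  a
    3  aabbcc$baa  a
    4  abbcc$baaa  a
    5  baaaabbcc$  $
    6  bbcc$baaaa  a
    7  bcc$baaaab  b
    8  c$baaaabbc  c
    9  cc$baaaabb  b

cbaaa$abcb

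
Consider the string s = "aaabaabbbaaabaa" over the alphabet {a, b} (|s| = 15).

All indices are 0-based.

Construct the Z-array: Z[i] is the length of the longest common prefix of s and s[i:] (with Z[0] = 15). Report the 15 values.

Z[0]=15
i=1: i≥r, start 0; Z[1]=2 scan→box=[1,3)
i=2: min(r-i=1, Z[1]=2)=1; Z[2]=1
i=3: i≥r, start 0; Z[3]=0
i=4: i≥r, start 0; Z[4]=2 scan→box=[4,6)
i=5: min(r-i=1, Z[1]=2)=1; Z[5]=1
i=6: i≥r, start 0; Z[6]=0
i=7: i≥r, start 0; Z[7]=0
i=8: i≥r, start 0; Z[8]=0
i=9: i≥r, start 0; Z[9]=6 scan→box=[9,15)
i=10: min(r-i=5, Z[1]=2)=2; Z[10]=2
i=11: min(r-i=4, Z[2]=1)=1; Z[11]=1
i=12: min(r-i=3, Z[3]=0)=0; Z[12]=0
i=13: min(r-i=2, Z[4]=2)=2; Z[13]=2
i=14: min(r-i=1, Z[5]=1)=1; Z[14]=1

[15, 2, 1, 0, 2, 1, 0, 0, 0, 6, 2, 1, 0, 2, 1]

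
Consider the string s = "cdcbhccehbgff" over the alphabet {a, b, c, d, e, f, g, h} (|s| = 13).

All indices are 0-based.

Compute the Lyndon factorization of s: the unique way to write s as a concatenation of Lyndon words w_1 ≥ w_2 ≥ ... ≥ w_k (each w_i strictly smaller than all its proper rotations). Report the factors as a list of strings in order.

emit factor 1: 'cd' (i=0, period=2)
emit factor 2: 'c' (i=2, period=1)
emit factor 3: 'bhcceh' (i=3, period=6)
emit factor 4: 'bgff' (i=9, period=4)

["cd", "c", "bhcceh", "bgff"]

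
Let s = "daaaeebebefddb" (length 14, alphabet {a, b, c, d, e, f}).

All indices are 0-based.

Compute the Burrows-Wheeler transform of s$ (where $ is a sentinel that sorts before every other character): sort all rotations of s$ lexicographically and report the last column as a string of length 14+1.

bdaadee$dfebabe

rank  rotation         last
    0  $daaaeebebefddb  b
    1  aaaeebebefddb$d  d
    2  aaeebebefddb$da  a
    3  aeebebefddb$daa  a
    4  b$daaaeebebefdd  d
    5  bebefddb$daaaee  e
    6  befddb$daaaeebe  e
    7  daaaeebebefddb$  $
    8  db$daaaeebebefd  d
    9  ddb$daaaeebebef  f
   10  ebebefddb$daaae  e
   11  ebefddb$daaaeeb  b
   12  eebebefddb$daaa  a
   13  efddb$daaaeebeb  b
   14  fddb$daaaeebebe  e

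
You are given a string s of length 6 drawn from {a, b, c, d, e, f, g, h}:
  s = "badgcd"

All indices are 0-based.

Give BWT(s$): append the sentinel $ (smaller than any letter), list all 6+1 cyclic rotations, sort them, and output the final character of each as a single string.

db$gcad

rank  rotation last
    0  $badgcd  d
    1  adgcd$b  b
    2  badgcd$  $
    3  cd$badg  g
    4  d$badgc  c
    5  dgcd$ba  a
    6  gcd$bad  d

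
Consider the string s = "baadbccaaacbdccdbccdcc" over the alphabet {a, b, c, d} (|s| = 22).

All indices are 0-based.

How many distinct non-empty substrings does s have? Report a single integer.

221

rank→(start, suffix):
  0 → (7, 'aaacbdccdbccdcc')
  1 → (8, 'aacbdccdbccdcc')
  2 → (1, 'aadbccaaacbdccdbccdcc')
  3 → (9, 'acbdccdbccdcc')
  4 → (2, 'adbccaaacbdccdbccdcc')
  5 → (0, 'baadbccaaacbdccdbccdcc')
  6 → (4, 'bccaaacbdccdbccdcc')
  7 → (16, 'bccdcc')
  8 → (11, 'bdccdbccdcc')
  9 → (21, 'c')
  10 → (6, 'caaacbdccdbccdcc')
  11 → (10, 'cbdccdbccdcc')
  12 → (20, 'cc')
  13 → (5, 'ccaaacbdccdbccdcc')
  14 → (13, 'ccdbccdcc')
  15 → (17, 'ccdcc')
  16 → (14, 'cdbccdcc')
  17 → (18, 'cdcc')
  18 → (3, 'dbccaaacbdccdbccdcc')
  19 → (15, 'dbccdcc')
  20 → (19, 'dcc')
  21 → (12, 'dccdbccdcc')

SA = [7, 8, 1, 9, 2, 0, 4, 16, 11, 21, 6, 10, 20, 5, 13, 17, 14, 18, 3, 15, 19, 12]
i: (SA[i-1],SA[i]) lcp shared
  1: (7,8) 2 'aa'
  2: (8,1) 2 'aa'
  3: (1,9) 1 'a'
  4: (9,2) 1 'a'
  5: (2,0) 0 ''
  6: (0,4) 1 'b'
  7: (4,16) 3 'bcc'
  8: (16,11) 1 'b'
  9: (11,21) 0 ''
  10: (21,6) 1 'c'
  11: (6,10) 1 'c'
  12: (10,20) 1 'c'
  13: (20,5) 2 'cc'
  14: (5,13) 2 'cc'
  15: (13,17) 3 'ccd'
  16: (17,14) 1 'c'
  17: (14,18) 2 'cd'
  18: (18,3) 0 ''
  19: (3,15) 4 'dbcc'
  20: (15,19) 1 'd'
  21: (19,12) 3 'dcc'

n(n+1)/2 = 22·23/2 = 253
Σ LCP = 0 + 2 + 2 + 1 + 1 + 0 + 1 + 3 + 1 + 0 + 1 + 1 + 1 + 2 + 2 + 3 + 1 + 2 + 0 + 4 + 1 + 3 = 32
distinct = 253 − 32 = 221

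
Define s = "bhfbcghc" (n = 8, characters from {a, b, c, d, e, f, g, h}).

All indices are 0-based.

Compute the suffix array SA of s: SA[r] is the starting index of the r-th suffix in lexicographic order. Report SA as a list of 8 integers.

rank→(start, suffix):
  0 → (3, 'bcghc')
  1 → (0, 'bhfbcghc')
  2 → (7, 'c')
  3 → (4, 'cghc')
  4 → (2, 'fbcghc')
  5 → (5, 'ghc')
  6 → (6, 'hc')
  7 → (1, 'hfbcghc')

[3, 0, 7, 4, 2, 5, 6, 1]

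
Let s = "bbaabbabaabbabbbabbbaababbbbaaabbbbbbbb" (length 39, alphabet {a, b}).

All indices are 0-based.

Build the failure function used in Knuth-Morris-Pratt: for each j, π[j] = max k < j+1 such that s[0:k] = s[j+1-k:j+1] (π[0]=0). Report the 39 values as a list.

π[0] = 0
j=1 s[j]='b': π[1]=1 (border 'b')
j=2 s[j]='a': k: 1→0; π[2]=0 (border '')
j=3 s[j]='a': π[3]=0 (border '')
j=4 s[j]='b': π[4]=1 (border 'b')
j=5 s[j]='b': π[5]=2 (border 'bb')
j=6 s[j]='a': π[6]=3 (border 'bba')
j=7 s[j]='b': k: 3→0; π[7]=1 (border 'b')
j=8 s[j]='a': k: 1→0; π[8]=0 (border '')
j=9 s[j]='a': π[9]=0 (border '')
j=10 s[j]='b': π[10]=1 (border 'b')
j=11 s[j]='b': π[11]=2 (border 'bb')
j=12 s[j]='a': π[12]=3 (border 'bba')
j=13 s[j]='b': k: 3→0; π[13]=1 (border 'b')
j=14 s[j]='b': π[14]=2 (border 'bb')
j=15 s[j]='b': k: 2→1; π[15]=2 (border 'bb')
j=16 s[j]='a': π[16]=3 (border 'bba')
j=17 s[j]='b': k: 3→0; π[17]=1 (border 'b')
j=18 s[j]='b': π[18]=2 (border 'bb')
j=19 s[j]='b': k: 2→1; π[19]=2 (border 'bb')
j=20 s[j]='a': π[20]=3 (border 'bba')
j=21 s[j]='a': π[21]=4 (border 'bbaa')
j=22 s[j]='b': π[22]=5 (border 'bbaab')
j=23 s[j]='a': k: 5→1→0; π[23]=0 (border '')
j=24 s[j]='b': π[24]=1 (border 'b')
j=25 s[j]='b': π[25]=2 (border 'bb')
j=26 s[j]='b': k: 2→1; π[26]=2 (border 'bb')
j=27 s[j]='b': k: 2→1; π[27]=2 (border 'bb')
j=28 s[j]='a': π[28]=3 (border 'bba')
j=29 s[j]='a': π[29]=4 (border 'bbaa')
j=30 s[j]='a': k: 4→0; π[30]=0 (border '')
j=31 s[j]='b': π[31]=1 (border 'b')
j=32 s[j]='b': π[32]=2 (border 'bb')
j=33 s[j]='b': k: 2→1; π[33]=2 (border 'bb')
j=34 s[j]='b': k: 2→1; π[34]=2 (border 'bb')
j=35 s[j]='b': k: 2→1; π[35]=2 (border 'bb')
j=36 s[j]='b': k: 2→1; π[36]=2 (border 'bb')
j=37 s[j]='b': k: 2→1; π[37]=2 (border 'bb')
j=38 s[j]='b': k: 2→1; π[38]=2 (border 'bb')

[0, 1, 0, 0, 1, 2, 3, 1, 0, 0, 1, 2, 3, 1, 2, 2, 3, 1, 2, 2, 3, 4, 5, 0, 1, 2, 2, 2, 3, 4, 0, 1, 2, 2, 2, 2, 2, 2, 2]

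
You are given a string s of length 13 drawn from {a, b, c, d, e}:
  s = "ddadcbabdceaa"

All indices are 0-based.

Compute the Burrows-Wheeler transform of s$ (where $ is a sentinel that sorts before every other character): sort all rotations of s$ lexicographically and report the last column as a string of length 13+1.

aaebdcadddab$c

rank  rotation        last
    0  $ddadcbabdceaa  a
    1  a$ddadcbabdcea  a
    2  aa$ddadcbabdce  e
    3  abdceaa$ddadcb  b
    4  adcbabdceaa$dd  d
    5  babdceaa$ddadc  c
    6  bdceaa$ddadcba  a
    7  cbabdceaa$ddad  d
    8  ceaa$ddadcbabd  d
    9  dadcbabdceaa$d  d
   10  dcbabdceaa$dda  a
   11  dceaa$ddadcbab  b
   12  ddadcbabdceaa$  $
   13  eaa$ddadcbabdc  c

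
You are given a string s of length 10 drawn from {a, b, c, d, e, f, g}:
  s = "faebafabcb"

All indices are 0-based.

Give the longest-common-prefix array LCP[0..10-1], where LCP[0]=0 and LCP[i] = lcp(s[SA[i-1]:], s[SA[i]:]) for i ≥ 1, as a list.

rank | idx | suffix
   0 |   6 | abcb
   1 |   1 | aebafabcb
   2 |   4 | afabcb
   3 |   9 | b
   4 |   3 | bafabcb
   5 |   7 | bcb
   6 |   8 | cb
   7 |   2 | ebafabcb
   8 |   5 | fabcb
   9 |   0 | faebafabcb

SA = [6, 1, 4, 9, 3, 7, 8, 2, 5, 0]
rank  pair      lcp
   1  s[6:],s[1:]  1  'a'
   2  s[1:],s[4:]  1  'a'
   3  s[4:],s[9:]  0  ''
   4  s[9:],s[3:]  1  'b'
   5  s[3:],s[7:]  1  'b'
   6  s[7:],s[8:]  0  ''
   7  s[8:],s[2:]  0  ''
   8  s[2:],s[5:]  0  ''
   9  s[5:],s[0:]  2  'fa'

[0, 1, 1, 0, 1, 1, 0, 0, 0, 2]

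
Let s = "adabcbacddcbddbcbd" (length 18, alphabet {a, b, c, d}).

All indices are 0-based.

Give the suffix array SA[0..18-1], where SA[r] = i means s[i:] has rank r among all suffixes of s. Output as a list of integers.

[2, 6, 0, 5, 3, 14, 16, 11, 4, 15, 10, 7, 17, 1, 13, 9, 12, 8]

sorted suffixes:
  #0 SA[0]=2  'abcbacddcbddbcbd'
  #1 SA[1]=6  'acddcbddbcbd'
  #2 SA[2]=0  'adabcbacddcbddbcbd'
  #3 SA[3]=5  'bacddcbddbcbd'
  #4 SA[4]=3  'bcbacddcbddbcbd'
  #5 SA[5]=14  'bcbd'
  #6 SA[6]=16  'bd'
  #7 SA[7]=11  'bddbcbd'
  #8 SA[8]=4  'cbacddcbddbcbd'
  #9 SA[9]=15  'cbd'
  #10 SA[10]=10  'cbddbcbd'
  #11 SA[11]=7  'cddcbddbcbd'
  #12 SA[12]=17  'd'
  #13 SA[13]=1  'dabcbacddcbddbcbd'
  #14 SA[14]=13  'dbcbd'
  #15 SA[15]=9  'dcbddbcbd'
  #16 SA[16]=12  'ddbcbd'
  #17 SA[17]=8  'ddcbddbcbd'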